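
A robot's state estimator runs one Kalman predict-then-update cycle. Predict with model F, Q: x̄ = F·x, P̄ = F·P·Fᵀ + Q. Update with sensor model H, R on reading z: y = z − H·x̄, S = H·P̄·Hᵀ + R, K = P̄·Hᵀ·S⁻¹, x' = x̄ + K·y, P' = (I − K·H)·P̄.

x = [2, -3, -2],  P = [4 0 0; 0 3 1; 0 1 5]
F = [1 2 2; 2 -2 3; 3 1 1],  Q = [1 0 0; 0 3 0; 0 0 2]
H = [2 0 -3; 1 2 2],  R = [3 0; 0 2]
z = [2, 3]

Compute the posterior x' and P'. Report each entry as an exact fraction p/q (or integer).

x' = [-174923/55351, 314986/55351, -146381/55351]
P' = [552666/55351 -620412/55351 356268/55351; -620412/55351 2222788/166053 -1252294/166053; 356268/55351 -1252294/166053 742528/166053]

x̄ = F·x = [-8, 4, 1]
P̄ = F·P·Fᵀ + Q = [45 28 32; 28 64 34; 32 34 48]
y = z − H·x̄ = [21, 1]
S = H·P̄·Hᵀ + R = [231 -258; -258 1007]
K = P̄·Hᵀ·S⁻¹ = [12176/55351 12189/55351; 11470/166053 13292/55351; -29992/166053 8212/55351]
x' = x̄ + K·y = [-174923/55351, 314986/55351, -146381/55351]
P' = (I − K·H)·P̄ = [552666/55351 -620412/55351 356268/55351; -620412/55351 2222788/166053 -1252294/166053; 356268/55351 -1252294/166053 742528/166053]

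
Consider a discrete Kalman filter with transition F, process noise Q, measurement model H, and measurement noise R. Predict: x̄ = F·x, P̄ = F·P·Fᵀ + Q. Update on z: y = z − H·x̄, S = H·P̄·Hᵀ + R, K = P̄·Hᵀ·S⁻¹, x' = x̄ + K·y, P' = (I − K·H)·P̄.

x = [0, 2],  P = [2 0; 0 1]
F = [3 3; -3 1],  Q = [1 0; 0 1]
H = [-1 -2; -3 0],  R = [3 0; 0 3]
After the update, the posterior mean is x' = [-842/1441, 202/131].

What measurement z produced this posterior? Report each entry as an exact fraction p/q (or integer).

z = [-2, 2]

x̄ = F·x = [6, 2]
P̄ = F·P·Fᵀ + Q = [28 -15; -15 20]
S = H·P̄·Hᵀ + R = [51 -6; -6 255]
K = P̄·Hᵀ·S⁻¹ = [2/4323 -1424/4323; -185/393 65/393]
x' − x̄ = [-9488/1441, -60/131] = K·y
y = (KᵀK)⁻¹·Kᵀ·(x' − x̄) = [8, 20]
z = y + H·x̄ = [8, 20] + [-10, -18] = [-2, 2]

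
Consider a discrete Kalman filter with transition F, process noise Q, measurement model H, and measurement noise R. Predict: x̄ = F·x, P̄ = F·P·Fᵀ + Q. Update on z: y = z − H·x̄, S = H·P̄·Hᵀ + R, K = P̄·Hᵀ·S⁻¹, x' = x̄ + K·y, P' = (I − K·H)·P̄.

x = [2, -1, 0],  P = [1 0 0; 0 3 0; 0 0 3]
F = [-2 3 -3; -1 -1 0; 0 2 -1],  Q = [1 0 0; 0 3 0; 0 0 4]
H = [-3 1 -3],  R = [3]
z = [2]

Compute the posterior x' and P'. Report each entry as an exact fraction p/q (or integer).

x' = [-643/319, -595/319, 226/319]
P' = [5059/1276 1629/638 -927/319; 1629/638 1704/319 -258/319; -927/319 -258/319 877/319]

x̄ = F·x = [-7, -1, -2]
P̄ = F·P·Fᵀ + Q = [59 -7 27; -7 7 -6; 27 -6 19]
y = z − H·x̄ = [-24]
S = H·P̄·Hᵀ + R = [1276]
K = P̄·Hᵀ·S⁻¹ = [-265/1276; 23/638; -36/319]
x' = x̄ + K·y = [-643/319, -595/319, 226/319]
P' = (I − K·H)·P̄ = [5059/1276 1629/638 -927/319; 1629/638 1704/319 -258/319; -927/319 -258/319 877/319]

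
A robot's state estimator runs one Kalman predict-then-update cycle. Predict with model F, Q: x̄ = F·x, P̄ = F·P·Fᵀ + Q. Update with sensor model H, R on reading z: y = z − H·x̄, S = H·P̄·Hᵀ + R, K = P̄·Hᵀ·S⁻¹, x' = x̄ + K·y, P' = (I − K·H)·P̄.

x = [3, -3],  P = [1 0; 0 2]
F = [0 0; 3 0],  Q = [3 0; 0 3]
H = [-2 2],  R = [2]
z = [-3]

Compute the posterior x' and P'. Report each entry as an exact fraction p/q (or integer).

x' = [63/31, 27/31]
P' = [75/31 72/31; 72/31 84/31]

x̄ = F·x = [0, 9]
P̄ = F·P·Fᵀ + Q = [3 0; 0 12]
y = z − H·x̄ = [-21]
S = H·P̄·Hᵀ + R = [62]
K = P̄·Hᵀ·S⁻¹ = [-3/31; 12/31]
x' = x̄ + K·y = [63/31, 27/31]
P' = (I − K·H)·P̄ = [75/31 72/31; 72/31 84/31]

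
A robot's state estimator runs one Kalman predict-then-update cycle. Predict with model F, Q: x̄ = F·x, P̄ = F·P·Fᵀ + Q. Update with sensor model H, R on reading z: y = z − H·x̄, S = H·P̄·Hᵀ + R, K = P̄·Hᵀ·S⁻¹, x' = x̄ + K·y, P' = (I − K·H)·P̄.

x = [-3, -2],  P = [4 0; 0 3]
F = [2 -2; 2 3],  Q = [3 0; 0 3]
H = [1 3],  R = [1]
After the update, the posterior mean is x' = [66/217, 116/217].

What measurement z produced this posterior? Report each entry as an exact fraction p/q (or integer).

x̄ = F·x = [-2, -12]
P̄ = F·P·Fᵀ + Q = [31 -2; -2 46]
S = H·P̄·Hᵀ + R = [434]
K = P̄·Hᵀ·S⁻¹ = [25/434; 68/217]
x' − x̄ = [500/217, 2720/217] = K·y
y = (KᵀK)⁻¹·Kᵀ·(x' − x̄) = [40]
z = y + H·x̄ = [40] + [-38] = [2]

z = [2]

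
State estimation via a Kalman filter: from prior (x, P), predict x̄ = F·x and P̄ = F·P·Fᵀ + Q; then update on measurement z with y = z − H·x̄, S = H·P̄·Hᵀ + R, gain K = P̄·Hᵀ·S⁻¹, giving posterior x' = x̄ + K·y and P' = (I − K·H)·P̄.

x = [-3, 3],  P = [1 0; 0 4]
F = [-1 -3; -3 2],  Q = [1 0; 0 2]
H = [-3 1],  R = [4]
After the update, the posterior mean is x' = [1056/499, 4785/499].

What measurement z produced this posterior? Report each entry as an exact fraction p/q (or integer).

x̄ = F·x = [-6, 15]
P̄ = F·P·Fᵀ + Q = [38 -21; -21 27]
S = H·P̄·Hᵀ + R = [499]
K = P̄·Hᵀ·S⁻¹ = [-135/499; 90/499]
x' − x̄ = [4050/499, -2700/499] = K·y
y = (KᵀK)⁻¹·Kᵀ·(x' − x̄) = [-30]
z = y + H·x̄ = [-30] + [33] = [3]

z = [3]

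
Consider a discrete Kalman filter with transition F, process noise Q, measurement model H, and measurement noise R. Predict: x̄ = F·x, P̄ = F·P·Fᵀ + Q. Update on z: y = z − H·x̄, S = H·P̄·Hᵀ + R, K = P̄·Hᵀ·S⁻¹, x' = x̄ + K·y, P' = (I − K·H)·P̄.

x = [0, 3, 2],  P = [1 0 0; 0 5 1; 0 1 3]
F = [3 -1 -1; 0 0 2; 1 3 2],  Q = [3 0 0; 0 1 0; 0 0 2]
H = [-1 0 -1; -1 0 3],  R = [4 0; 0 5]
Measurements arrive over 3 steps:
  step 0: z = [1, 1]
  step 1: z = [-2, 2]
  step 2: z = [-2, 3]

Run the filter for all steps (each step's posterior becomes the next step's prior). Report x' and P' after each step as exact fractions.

step 0: x̄ = F·x = [-5, 4, 13]
step 0: P̄ = F·P·Fᵀ + Q = [22 -8 -23; -8 13 18; -23 18 72]
step 0: y = z − H·x̄ = [9, -43]
step 0: S = H·P̄·Hᵀ + R = [52 -148; -148 813]
step 0: K = P̄·Hᵀ·S⁻¹ = [-12655/20372 -1146/5093; 523/10186 436/5093; -4465/20372 1294/5093]
step 0: x' = x̄ + K·y = [-18643/20372, 7955/10186, 2083/20372]
step 0: P' = (I − K·H)·P̄ = [43695/20372 -2659/10186 6925/20372; -2659/10186 41792/5093 567/10186; 6925/20372 567/10186 10935/20372]
step 1: x̄ = F·x = [-36961/10186, 2083/10186, 3023/1852]
step 1: P̄ = F·P·Fᵀ + Q = [156275/5093 4353/5093 -18449/926; 4353/5093 16028/5093 2927/926; -18449/926 2927/926 149281/1852]
step 1: y = z − H·x̄ = [-81413/20372, -132937/20372]
step 1: S = H·P̄·Hᵀ + R = [1536923/20372 -3489417/20372; -3489417/20372 17941047/20372]
step 1: K = P̄·Hᵀ·S⁻¹ = [-169565082/251946737 -176570648/755840211; -13979162/251946737 -250512/251946737; -58460259/251946737 190528316/755840211]
step 1: x' = x̄ + K·y = [442468006/755840211, 109022086/251946737, 691339436/755840211]
step 1: P' = (I − K·H)·P̄ = [1746799048/755840211 42250626/251946737 287981936/755840211; 42250626/251946737 738919221/251946737 13666022/251946737; 287981936/755840211 13666022/251946737 413541172/755840211]
step 2: x̄ = F·x = [308998324/755840211, 1382678872/755840211, 2806345652/755840211]
step 2: P̄ = F·P·Fᵀ + Q = [18212604148/755840211 818813140/755840211 11976185/755840211; 818813140/755840211 2410004899/755840211 2476116956/755840211; 11976185/755840211 2476116956/755840211 27267878929/755840211]
step 2: y = z − H·x̄ = [534554518/251946737, -5842517999/755840211]
step 2: S = H·P̄·Hᵀ + R = [16175932097/251946737 -21204995003/251946737; -21204995003/251946737 267330858454/755840211]
step 2: K = P̄·Hᵀ·S⁻¹ = [-7975629720429/11809521369403 -2700875641960/11809521369403; -609084884512/11809521369403 147040829744/11809521369403; -2764568215158/11809521369403 2955335581996/11809521369403]
step 2: x' = x̄ + K·y = [8783351377886/11809521369403, 19174581545192/11809521369403, 15137538544020/11809521369403]
step 2: P' = (I − K·H)·P̄ = [27302983713737/11809521369403 1643453616356/11809521369403 4599535167979/11809521369403; 1643453616356/11809521369403 33713792883083/11809521369403 792885921692/11809521369403; 4599535167979/11809521369403 792885921692/11809521369403 6458737692653/11809521369403]

step 0: x' = [-18643/20372, 7955/10186, 2083/20372], P' = [43695/20372 -2659/10186 6925/20372; -2659/10186 41792/5093 567/10186; 6925/20372 567/10186 10935/20372]
step 1: x' = [442468006/755840211, 109022086/251946737, 691339436/755840211], P' = [1746799048/755840211 42250626/251946737 287981936/755840211; 42250626/251946737 738919221/251946737 13666022/251946737; 287981936/755840211 13666022/251946737 413541172/755840211]
step 2: x' = [8783351377886/11809521369403, 19174581545192/11809521369403, 15137538544020/11809521369403], P' = [27302983713737/11809521369403 1643453616356/11809521369403 4599535167979/11809521369403; 1643453616356/11809521369403 33713792883083/11809521369403 792885921692/11809521369403; 4599535167979/11809521369403 792885921692/11809521369403 6458737692653/11809521369403]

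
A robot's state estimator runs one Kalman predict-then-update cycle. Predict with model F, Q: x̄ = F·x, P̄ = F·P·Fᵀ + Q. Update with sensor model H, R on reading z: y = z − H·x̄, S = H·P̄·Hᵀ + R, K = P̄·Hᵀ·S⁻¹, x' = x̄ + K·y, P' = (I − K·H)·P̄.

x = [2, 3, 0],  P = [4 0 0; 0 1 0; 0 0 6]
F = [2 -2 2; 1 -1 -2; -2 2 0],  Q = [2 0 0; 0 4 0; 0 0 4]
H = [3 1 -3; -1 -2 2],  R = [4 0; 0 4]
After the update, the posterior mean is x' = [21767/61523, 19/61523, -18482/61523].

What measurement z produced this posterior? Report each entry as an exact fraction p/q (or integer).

z = [2, -1]

x̄ = F·x = [-2, -1, 2]
P̄ = F·P·Fᵀ + Q = [46 -14 -20; -14 33 -10; -20 -10 24]
S = H·P̄·Hᵀ + R = [1003 -510; -510 382]
K = P̄·Hᵀ·S⁻¹ = [20354/61523 1049/3619; -14349/61523 -1809/3619; -4682/61523 466/3619]
x' − x̄ = [144813/61523, 61542/61523, -141528/61523] = K·y
y = (KᵀK)⁻¹·Kᵀ·(x' − x̄) = [15, -9]
z = y + H·x̄ = [15, -9] + [-13, 8] = [2, -1]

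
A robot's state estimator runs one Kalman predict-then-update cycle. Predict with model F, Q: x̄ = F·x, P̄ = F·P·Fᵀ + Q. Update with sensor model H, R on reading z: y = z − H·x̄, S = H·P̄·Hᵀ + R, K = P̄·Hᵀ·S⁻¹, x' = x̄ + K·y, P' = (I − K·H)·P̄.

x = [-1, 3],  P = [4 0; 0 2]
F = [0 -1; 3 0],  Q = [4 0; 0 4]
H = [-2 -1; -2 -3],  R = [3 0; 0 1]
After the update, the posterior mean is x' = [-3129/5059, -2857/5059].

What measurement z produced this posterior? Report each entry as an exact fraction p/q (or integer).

x̄ = F·x = [-3, -3]
P̄ = F·P·Fᵀ + Q = [6 0; 0 40]
S = H·P̄·Hᵀ + R = [67 144; 144 385]
K = P̄·Hᵀ·S⁻¹ = [-2892/5059 924/5059; 1880/5059 -2280/5059]
x' − x̄ = [12048/5059, 12320/5059] = K·y
y = (KᵀK)⁻¹·Kᵀ·(x' − x̄) = [-8, -12]
z = y + H·x̄ = [-8, -12] + [9, 15] = [1, 3]

z = [1, 3]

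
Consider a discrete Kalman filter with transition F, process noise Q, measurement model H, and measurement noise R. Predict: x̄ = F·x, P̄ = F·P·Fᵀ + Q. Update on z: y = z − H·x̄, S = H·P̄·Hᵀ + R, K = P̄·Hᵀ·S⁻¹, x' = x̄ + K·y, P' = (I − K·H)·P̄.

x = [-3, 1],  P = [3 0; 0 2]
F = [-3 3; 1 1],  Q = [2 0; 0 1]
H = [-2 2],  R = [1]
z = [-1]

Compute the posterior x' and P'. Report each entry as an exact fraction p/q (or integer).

x̄ = F·x = [12, -2]
P̄ = F·P·Fᵀ + Q = [47 -3; -3 6]
y = z − H·x̄ = [27]
S = H·P̄·Hᵀ + R = [237]
K = P̄·Hᵀ·S⁻¹ = [-100/237; 6/79]
x' = x̄ + K·y = [48/79, 4/79]
P' = (I − K·H)·P̄ = [1139/237 363/79; 363/79 366/79]

x' = [48/79, 4/79]
P' = [1139/237 363/79; 363/79 366/79]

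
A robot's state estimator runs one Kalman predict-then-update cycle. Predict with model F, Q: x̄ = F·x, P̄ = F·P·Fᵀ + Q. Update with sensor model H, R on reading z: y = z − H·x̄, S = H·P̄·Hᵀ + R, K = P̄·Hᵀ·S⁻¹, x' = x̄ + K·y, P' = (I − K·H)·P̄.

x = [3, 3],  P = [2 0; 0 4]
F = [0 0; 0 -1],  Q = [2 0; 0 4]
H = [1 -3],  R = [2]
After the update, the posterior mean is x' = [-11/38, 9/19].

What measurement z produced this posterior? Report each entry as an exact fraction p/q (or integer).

z = [-2]

x̄ = F·x = [0, -3]
P̄ = F·P·Fᵀ + Q = [2 0; 0 8]
S = H·P̄·Hᵀ + R = [76]
K = P̄·Hᵀ·S⁻¹ = [1/38; -6/19]
x' − x̄ = [-11/38, 66/19] = K·y
y = (KᵀK)⁻¹·Kᵀ·(x' − x̄) = [-11]
z = y + H·x̄ = [-11] + [9] = [-2]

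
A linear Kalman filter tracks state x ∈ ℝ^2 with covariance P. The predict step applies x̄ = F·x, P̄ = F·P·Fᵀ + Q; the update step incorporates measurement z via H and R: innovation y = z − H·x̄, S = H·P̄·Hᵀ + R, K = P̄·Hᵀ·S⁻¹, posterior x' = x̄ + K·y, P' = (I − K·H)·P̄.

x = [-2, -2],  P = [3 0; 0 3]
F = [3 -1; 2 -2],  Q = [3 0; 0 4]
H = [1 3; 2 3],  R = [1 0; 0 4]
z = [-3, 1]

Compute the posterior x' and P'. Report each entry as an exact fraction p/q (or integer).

x̄ = F·x = [-4, 0]
P̄ = F·P·Fᵀ + Q = [33 24; 24 28]
y = z − H·x̄ = [1, 9]
S = H·P̄·Hᵀ + R = [430 534; 534 676]
K = P̄·Hᵀ·S⁻¹ = [-678/1381 1635/2762; 630/1381 -228/1381]
x' = x̄ + K·y = [2311/2762, -1422/1381]
P' = (I − K·H)·P̄ = [3948/1381 -1542/1381; -1542/1381 724/1381]

x' = [2311/2762, -1422/1381]
P' = [3948/1381 -1542/1381; -1542/1381 724/1381]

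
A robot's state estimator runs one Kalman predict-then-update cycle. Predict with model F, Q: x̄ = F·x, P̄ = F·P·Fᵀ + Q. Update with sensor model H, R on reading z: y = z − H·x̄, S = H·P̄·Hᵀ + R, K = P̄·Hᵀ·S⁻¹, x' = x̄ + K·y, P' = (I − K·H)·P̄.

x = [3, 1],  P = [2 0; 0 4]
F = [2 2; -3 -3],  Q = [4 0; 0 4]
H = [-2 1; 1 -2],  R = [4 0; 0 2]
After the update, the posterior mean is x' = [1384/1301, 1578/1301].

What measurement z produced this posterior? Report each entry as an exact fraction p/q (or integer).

z = [-2, -2]

x̄ = F·x = [8, -12]
P̄ = F·P·Fᵀ + Q = [28 -36; -36 58]
S = H·P̄·Hᵀ + R = [318 -352; -352 406]
K = P̄·Hᵀ·S⁻¹ = [-538/1301 -146/1301; -181/1301 -644/1301]
x' − x̄ = [-9024/1301, 17190/1301] = K·y
y = (KᵀK)⁻¹·Kᵀ·(x' − x̄) = [26, -34]
z = y + H·x̄ = [26, -34] + [-28, 32] = [-2, -2]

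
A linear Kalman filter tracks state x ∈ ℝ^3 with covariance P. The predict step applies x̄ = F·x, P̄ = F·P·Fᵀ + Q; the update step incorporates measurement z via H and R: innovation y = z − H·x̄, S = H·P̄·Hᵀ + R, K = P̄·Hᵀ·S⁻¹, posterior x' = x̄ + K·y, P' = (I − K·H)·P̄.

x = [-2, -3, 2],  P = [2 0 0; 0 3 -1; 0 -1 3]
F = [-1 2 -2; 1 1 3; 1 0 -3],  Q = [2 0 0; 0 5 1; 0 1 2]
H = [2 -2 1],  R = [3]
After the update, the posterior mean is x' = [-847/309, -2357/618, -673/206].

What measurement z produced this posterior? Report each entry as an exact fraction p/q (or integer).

z = [-1]

x̄ = F·x = [-8, 1, -8]
P̄ = F·P·Fᵀ + Q = [36 -18 22; -18 31 -21; 22 -21 31]
S = H·P̄·Hᵀ + R = [618]
K = P̄·Hᵀ·S⁻¹ = [65/309; -119/618; 39/206]
x' − x̄ = [1625/309, -2975/618, 975/206] = K·y
y = (KᵀK)⁻¹·Kᵀ·(x' − x̄) = [25]
z = y + H·x̄ = [25] + [-26] = [-1]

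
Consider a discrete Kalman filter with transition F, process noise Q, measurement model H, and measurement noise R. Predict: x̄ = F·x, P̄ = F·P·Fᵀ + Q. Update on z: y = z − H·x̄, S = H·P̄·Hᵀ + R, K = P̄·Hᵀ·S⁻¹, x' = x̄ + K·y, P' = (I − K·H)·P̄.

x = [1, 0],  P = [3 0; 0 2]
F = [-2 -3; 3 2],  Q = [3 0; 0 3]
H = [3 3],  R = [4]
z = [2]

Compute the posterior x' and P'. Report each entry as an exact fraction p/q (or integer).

x' = [-215/103, 285/103]
P' = [3318/103 -3306/103; -3306/103 3338/103]

x̄ = F·x = [-2, 3]
P̄ = F·P·Fᵀ + Q = [33 -30; -30 38]
y = z − H·x̄ = [-1]
S = H·P̄·Hᵀ + R = [103]
K = P̄·Hᵀ·S⁻¹ = [9/103; 24/103]
x' = x̄ + K·y = [-215/103, 285/103]
P' = (I − K·H)·P̄ = [3318/103 -3306/103; -3306/103 3338/103]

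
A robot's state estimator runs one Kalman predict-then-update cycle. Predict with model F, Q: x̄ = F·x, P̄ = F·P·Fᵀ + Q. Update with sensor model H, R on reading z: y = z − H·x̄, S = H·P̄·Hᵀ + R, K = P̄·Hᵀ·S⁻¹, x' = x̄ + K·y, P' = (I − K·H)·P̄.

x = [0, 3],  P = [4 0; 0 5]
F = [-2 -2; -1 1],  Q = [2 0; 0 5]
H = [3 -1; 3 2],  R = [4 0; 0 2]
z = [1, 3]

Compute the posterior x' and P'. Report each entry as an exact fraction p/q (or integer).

x' = [2753/5626, 4459/5626]
P' = [613/2813 -595/2813; -595/2813 1789/2813]

x̄ = F·x = [-6, 3]
P̄ = F·P·Fᵀ + Q = [38 -2; -2 14]
y = z − H·x̄ = [22, 15]
S = H·P̄·Hᵀ + R = [372 308; 308 376]
K = P̄·Hᵀ·S⁻¹ = [1217/5626 649/5626; -1787/5626 1793/5626]
x' = x̄ + K·y = [2753/5626, 4459/5626]
P' = (I − K·H)·P̄ = [613/2813 -595/2813; -595/2813 1789/2813]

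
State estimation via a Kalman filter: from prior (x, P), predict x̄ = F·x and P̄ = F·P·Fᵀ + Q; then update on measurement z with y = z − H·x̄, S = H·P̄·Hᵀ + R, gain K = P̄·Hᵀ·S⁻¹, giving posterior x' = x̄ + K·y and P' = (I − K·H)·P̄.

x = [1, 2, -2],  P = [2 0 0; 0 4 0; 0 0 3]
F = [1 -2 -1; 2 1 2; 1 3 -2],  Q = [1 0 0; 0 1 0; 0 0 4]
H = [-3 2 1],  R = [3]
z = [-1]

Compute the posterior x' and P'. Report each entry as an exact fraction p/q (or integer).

x' = [943/587, -1260/587, 4807/587]
P' = [2510/587 2698/587 1828/587; 2698/587 7619/587 -6892/587; 1828/587 -6892/587 19598/587]

x̄ = F·x = [-1, 0, 11]
P̄ = F·P·Fᵀ + Q = [22 -10 -16; -10 25 4; -16 4 54]
y = z − H·x̄ = [-15]
S = H·P̄·Hᵀ + R = [587]
K = P̄·Hᵀ·S⁻¹ = [-102/587; 84/587; 110/587]
x' = x̄ + K·y = [943/587, -1260/587, 4807/587]
P' = (I − K·H)·P̄ = [2510/587 2698/587 1828/587; 2698/587 7619/587 -6892/587; 1828/587 -6892/587 19598/587]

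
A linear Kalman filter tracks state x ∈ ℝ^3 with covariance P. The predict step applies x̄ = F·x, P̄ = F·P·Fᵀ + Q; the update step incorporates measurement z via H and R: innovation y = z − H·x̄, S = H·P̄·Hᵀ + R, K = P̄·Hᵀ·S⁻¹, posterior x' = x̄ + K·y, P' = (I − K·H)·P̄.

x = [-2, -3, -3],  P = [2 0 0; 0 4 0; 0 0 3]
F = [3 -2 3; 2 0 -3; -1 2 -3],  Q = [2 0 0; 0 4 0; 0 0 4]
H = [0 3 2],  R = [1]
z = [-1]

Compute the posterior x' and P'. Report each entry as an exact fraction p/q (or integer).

x' = [-1849/412, -59/412, -111/412]
P' = [31463/824 10949/824 -16495/824; 10949/824 5567/824 -8269/824; -16495/824 -8269/824 12487/824]

x̄ = F·x = [-9, 5, 5]
P̄ = F·P·Fᵀ + Q = [63 -15 -49; -15 39 23; -49 23 49]
y = z − H·x̄ = [-26]
S = H·P̄·Hᵀ + R = [824]
K = P̄·Hᵀ·S⁻¹ = [-143/824; 163/824; 167/824]
x' = x̄ + K·y = [-1849/412, -59/412, -111/412]
P' = (I − K·H)·P̄ = [31463/824 10949/824 -16495/824; 10949/824 5567/824 -8269/824; -16495/824 -8269/824 12487/824]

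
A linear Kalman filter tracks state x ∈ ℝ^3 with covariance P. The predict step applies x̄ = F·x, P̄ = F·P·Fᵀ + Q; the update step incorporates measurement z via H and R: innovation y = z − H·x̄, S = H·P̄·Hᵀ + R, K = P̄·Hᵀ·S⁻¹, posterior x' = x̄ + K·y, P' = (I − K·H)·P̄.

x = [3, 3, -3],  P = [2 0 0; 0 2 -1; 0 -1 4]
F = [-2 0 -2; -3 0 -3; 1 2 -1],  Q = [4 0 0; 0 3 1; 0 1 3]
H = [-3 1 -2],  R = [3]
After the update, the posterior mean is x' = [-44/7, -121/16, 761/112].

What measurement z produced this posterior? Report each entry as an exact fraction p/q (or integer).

z = [-2]

x̄ = F·x = [0, 0, 12]
P̄ = F·P·Fᵀ + Q = [28 36 8; 36 57 13; 8 13 21]
S = H·P̄·Hᵀ + R = [224]
K = P̄·Hᵀ·S⁻¹ = [-2/7; -11/32; -53/224]
x' − x̄ = [-44/7, -121/16, -583/112] = K·y
y = (KᵀK)⁻¹·Kᵀ·(x' − x̄) = [22]
z = y + H·x̄ = [22] + [-24] = [-2]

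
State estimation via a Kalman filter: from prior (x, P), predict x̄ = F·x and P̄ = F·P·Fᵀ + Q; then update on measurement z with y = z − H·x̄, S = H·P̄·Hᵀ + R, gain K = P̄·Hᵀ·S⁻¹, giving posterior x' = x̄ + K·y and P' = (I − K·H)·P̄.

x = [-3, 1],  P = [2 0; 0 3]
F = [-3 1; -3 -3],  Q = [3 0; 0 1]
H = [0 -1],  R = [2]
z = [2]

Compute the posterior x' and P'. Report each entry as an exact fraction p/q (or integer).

x̄ = F·x = [10, 6]
P̄ = F·P·Fᵀ + Q = [24 9; 9 46]
y = z − H·x̄ = [8]
S = H·P̄·Hᵀ + R = [48]
K = P̄·Hᵀ·S⁻¹ = [-3/16; -23/24]
x' = x̄ + K·y = [17/2, -5/3]
P' = (I − K·H)·P̄ = [357/16 3/8; 3/8 23/12]

x' = [17/2, -5/3]
P' = [357/16 3/8; 3/8 23/12]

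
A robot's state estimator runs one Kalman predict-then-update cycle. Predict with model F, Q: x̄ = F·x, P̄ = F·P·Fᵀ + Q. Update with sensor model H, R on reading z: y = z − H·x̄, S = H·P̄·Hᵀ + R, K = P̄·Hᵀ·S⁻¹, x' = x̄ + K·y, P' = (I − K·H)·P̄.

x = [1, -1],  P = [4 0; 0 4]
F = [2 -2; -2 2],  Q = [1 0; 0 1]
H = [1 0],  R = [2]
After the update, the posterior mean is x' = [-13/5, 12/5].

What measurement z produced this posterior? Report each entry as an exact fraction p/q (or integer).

x̄ = F·x = [4, -4]
P̄ = F·P·Fᵀ + Q = [33 -32; -32 33]
S = H·P̄·Hᵀ + R = [35]
K = P̄·Hᵀ·S⁻¹ = [33/35; -32/35]
x' − x̄ = [-33/5, 32/5] = K·y
y = (KᵀK)⁻¹·Kᵀ·(x' − x̄) = [-7]
z = y + H·x̄ = [-7] + [4] = [-3]

z = [-3]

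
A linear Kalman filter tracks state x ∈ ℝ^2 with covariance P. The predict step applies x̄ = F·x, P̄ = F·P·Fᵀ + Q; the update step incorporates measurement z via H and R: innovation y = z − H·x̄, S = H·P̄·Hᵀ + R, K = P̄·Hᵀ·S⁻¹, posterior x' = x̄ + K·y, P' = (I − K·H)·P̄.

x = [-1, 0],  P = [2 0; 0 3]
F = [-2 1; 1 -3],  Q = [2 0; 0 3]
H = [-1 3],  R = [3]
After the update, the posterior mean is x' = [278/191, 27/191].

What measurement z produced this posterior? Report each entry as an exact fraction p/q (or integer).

x̄ = F·x = [2, -1]
P̄ = F·P·Fᵀ + Q = [13 -13; -13 32]
S = H·P̄·Hᵀ + R = [382]
K = P̄·Hᵀ·S⁻¹ = [-26/191; 109/382]
x' − x̄ = [-104/191, 218/191] = K·y
y = (KᵀK)⁻¹·Kᵀ·(x' − x̄) = [4]
z = y + H·x̄ = [4] + [-5] = [-1]

z = [-1]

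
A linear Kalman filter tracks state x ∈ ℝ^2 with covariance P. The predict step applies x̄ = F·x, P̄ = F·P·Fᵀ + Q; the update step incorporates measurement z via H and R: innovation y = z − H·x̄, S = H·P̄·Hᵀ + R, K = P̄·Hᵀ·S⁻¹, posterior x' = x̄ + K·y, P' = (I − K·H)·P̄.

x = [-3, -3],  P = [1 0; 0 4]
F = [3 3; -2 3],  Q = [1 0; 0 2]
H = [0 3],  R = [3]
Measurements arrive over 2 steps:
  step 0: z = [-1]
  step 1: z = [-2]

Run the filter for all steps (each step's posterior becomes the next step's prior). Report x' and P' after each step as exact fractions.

step 0: x̄ = F·x = [-18, -3]
step 0: P̄ = F·P·Fᵀ + Q = [46 30; 30 42]
step 0: y = z − H·x̄ = [8]
step 0: S = H·P̄·Hᵀ + R = [381]
step 0: K = P̄·Hᵀ·S⁻¹ = [30/127; 42/127]
step 0: x' = x̄ + K·y = [-2046/127, -45/127]
step 0: P' = (I − K·H)·P̄ = [3142/127 30/127; 30/127 42/127]
step 1: x̄ = F·x = [-6273/127, 3957/127]
step 1: P̄ = F·P·Fᵀ + Q = [29323/127 -18384/127; -18384/127 12840/127]
step 1: y = z − H·x̄ = [-12125/127]
step 1: S = H·P̄·Hᵀ + R = [115941/127]
step 1: K = P̄·Hᵀ·S⁻¹ = [-18384/38647; 12840/38647]
step 1: x' = x̄ + K·y = [-153753/38647, -21723/38647]
step 1: P' = (I − K·H)·P̄ = [939619/38647 -18384/38647; -18384/38647 12840/38647]

step 0: x' = [-2046/127, -45/127], P' = [3142/127 30/127; 30/127 42/127]
step 1: x' = [-153753/38647, -21723/38647], P' = [939619/38647 -18384/38647; -18384/38647 12840/38647]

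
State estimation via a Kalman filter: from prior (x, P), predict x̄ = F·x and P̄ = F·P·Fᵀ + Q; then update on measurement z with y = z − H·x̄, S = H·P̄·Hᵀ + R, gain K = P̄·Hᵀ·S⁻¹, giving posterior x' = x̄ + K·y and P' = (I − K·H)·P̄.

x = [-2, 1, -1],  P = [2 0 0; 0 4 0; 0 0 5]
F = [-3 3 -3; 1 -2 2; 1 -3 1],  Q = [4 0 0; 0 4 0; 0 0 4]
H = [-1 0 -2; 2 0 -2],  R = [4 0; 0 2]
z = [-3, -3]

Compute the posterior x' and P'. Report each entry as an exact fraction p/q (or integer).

x' = [33/881, 6954/6167, 9249/6167]
P' = [2788/4405 -1104/4405 1332/4405; -1104/4405 205134/30835 -1872/30835; 1332/4405 -1872/30835 14516/30835]

x̄ = F·x = [12, -6, -6]
P̄ = F·P·Fᵀ + Q = [103 -60 -57; -60 42 36; -57 36 47]
y = z − H·x̄ = [-3, -39]
S = H·P̄·Hᵀ + R = [67 96; 96 1058]
K = P̄·Hᵀ·S⁻¹ = [-1363/4405 1456/4405; 2868/30835 -5856/30835; -9589/30835 -5192/30835]
x' = x̄ + K·y = [33/881, 6954/6167, 9249/6167]
P' = (I − K·H)·P̄ = [2788/4405 -1104/4405 1332/4405; -1104/4405 205134/30835 -1872/30835; 1332/4405 -1872/30835 14516/30835]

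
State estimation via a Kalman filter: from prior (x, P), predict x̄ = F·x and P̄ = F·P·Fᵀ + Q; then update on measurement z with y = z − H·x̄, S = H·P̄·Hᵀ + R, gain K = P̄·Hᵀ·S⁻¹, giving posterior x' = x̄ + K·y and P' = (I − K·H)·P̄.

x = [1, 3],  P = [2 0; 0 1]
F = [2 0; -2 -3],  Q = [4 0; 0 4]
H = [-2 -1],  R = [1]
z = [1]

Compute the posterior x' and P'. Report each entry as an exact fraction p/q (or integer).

x' = [86/19, -194/19]
P' = [100/19 -192/19; -192/19 773/38]

x̄ = F·x = [2, -11]
P̄ = F·P·Fᵀ + Q = [12 -8; -8 21]
y = z − H·x̄ = [-6]
S = H·P̄·Hᵀ + R = [38]
K = P̄·Hᵀ·S⁻¹ = [-8/19; -5/38]
x' = x̄ + K·y = [86/19, -194/19]
P' = (I − K·H)·P̄ = [100/19 -192/19; -192/19 773/38]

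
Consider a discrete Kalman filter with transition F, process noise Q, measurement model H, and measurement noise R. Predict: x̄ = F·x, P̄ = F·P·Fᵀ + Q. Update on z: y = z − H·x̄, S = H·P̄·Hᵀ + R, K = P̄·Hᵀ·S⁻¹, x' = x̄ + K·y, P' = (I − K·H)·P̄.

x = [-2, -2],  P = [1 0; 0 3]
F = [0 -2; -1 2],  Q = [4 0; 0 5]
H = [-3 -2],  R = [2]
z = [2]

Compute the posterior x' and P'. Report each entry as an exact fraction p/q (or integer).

x̄ = F·x = [4, -2]
P̄ = F·P·Fᵀ + Q = [16 -12; -12 18]
y = z − H·x̄ = [10]
S = H·P̄·Hᵀ + R = [74]
K = P̄·Hᵀ·S⁻¹ = [-12/37; 0]
x' = x̄ + K·y = [28/37, -2]
P' = (I − K·H)·P̄ = [304/37 -12; -12 18]

x' = [28/37, -2]
P' = [304/37 -12; -12 18]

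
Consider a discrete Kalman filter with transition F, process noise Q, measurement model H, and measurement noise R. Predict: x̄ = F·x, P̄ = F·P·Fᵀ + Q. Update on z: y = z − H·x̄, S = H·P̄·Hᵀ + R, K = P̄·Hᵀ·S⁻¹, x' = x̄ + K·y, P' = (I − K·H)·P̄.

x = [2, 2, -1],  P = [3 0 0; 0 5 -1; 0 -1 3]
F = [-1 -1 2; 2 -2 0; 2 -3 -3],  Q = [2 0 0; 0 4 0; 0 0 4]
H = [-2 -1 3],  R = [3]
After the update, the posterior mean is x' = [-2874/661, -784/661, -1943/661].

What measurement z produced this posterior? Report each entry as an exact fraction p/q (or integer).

z = [1]

x̄ = F·x = [-6, 0, 1]
P̄ = F·P·Fᵀ + Q = [26 8 -6; 8 36 36; -6 36 70]
S = H·P̄·Hᵀ + R = [661]
K = P̄·Hᵀ·S⁻¹ = [-78/661; 56/661; 186/661]
x' − x̄ = [1092/661, -784/661, -2604/661] = K·y
y = (KᵀK)⁻¹·Kᵀ·(x' − x̄) = [-14]
z = y + H·x̄ = [-14] + [15] = [1]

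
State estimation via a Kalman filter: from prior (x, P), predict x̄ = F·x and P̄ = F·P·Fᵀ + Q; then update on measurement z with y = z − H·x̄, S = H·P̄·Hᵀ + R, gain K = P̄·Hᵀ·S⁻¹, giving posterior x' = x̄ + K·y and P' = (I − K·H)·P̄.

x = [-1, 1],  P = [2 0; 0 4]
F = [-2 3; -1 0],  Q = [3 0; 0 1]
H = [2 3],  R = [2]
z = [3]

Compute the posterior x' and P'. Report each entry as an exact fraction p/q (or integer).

x̄ = F·x = [5, 1]
P̄ = F·P·Fᵀ + Q = [47 4; 4 3]
y = z − H·x̄ = [-10]
S = H·P̄·Hᵀ + R = [265]
K = P̄·Hᵀ·S⁻¹ = [2/5; 17/265]
x' = x̄ + K·y = [1, 19/53]
P' = (I − K·H)·P̄ = [23/5 -14/5; -14/5 506/265]

x' = [1, 19/53]
P' = [23/5 -14/5; -14/5 506/265]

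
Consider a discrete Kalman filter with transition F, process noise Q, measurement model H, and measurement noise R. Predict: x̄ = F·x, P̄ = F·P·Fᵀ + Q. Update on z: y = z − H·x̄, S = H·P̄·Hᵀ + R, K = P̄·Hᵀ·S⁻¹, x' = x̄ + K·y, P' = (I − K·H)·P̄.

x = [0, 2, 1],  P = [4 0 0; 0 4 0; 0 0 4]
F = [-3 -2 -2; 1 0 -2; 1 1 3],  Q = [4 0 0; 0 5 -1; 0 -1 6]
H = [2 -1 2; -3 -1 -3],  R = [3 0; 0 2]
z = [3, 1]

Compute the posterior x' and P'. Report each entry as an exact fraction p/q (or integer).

x̄ = F·x = [-6, -2, 5]
P̄ = F·P·Fᵀ + Q = [72 4 -44; 4 25 -21; -44 -21 50]
y = z − H·x̄ = [3, -4]
S = H·P̄·Hᵀ + R = [232 -196; -196 231]
K = P̄·Hᵀ·S⁻¹ = [-187/542 -1278/1897; -1219/2168 -1383/3794; 1173/2168 1791/3794]
x' = x̄ + K·y = [-16467/3794, -33823/15176, 71857/15176]
P' = (I − K·H)·P̄ = [58154/1897 4401/3794 -116071/3794; 4401/3794 19785/15176 -20511/15176; -116071/3794 -20511/15176 466345/15176]

x' = [-16467/3794, -33823/15176, 71857/15176]
P' = [58154/1897 4401/3794 -116071/3794; 4401/3794 19785/15176 -20511/15176; -116071/3794 -20511/15176 466345/15176]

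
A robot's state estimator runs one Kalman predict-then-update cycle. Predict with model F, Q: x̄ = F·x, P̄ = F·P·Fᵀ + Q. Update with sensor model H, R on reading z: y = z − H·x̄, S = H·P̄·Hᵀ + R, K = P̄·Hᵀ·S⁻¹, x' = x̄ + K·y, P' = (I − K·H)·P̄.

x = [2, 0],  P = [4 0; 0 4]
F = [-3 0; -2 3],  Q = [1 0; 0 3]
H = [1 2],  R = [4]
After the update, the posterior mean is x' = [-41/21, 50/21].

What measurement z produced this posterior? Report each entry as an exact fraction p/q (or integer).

z = [3]

x̄ = F·x = [-6, -4]
P̄ = F·P·Fᵀ + Q = [37 24; 24 55]
S = H·P̄·Hᵀ + R = [357]
K = P̄·Hᵀ·S⁻¹ = [5/21; 134/357]
x' − x̄ = [85/21, 134/21] = K·y
y = (KᵀK)⁻¹·Kᵀ·(x' − x̄) = [17]
z = y + H·x̄ = [17] + [-14] = [3]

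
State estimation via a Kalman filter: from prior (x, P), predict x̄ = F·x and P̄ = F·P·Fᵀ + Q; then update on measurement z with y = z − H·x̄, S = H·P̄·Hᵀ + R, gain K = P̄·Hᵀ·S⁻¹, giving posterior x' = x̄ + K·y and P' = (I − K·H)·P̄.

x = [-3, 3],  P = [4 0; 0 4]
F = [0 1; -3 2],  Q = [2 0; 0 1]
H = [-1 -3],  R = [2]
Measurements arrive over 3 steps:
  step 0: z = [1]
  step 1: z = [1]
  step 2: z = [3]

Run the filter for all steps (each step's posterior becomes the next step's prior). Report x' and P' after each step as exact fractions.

step 0: x' = [129/533, -188/533], P' = [2298/533 -746/533; -746/533 360/533]
step 1: x' = [-69908/304703, -79561/304703], P' = [616166/304703 -198522/304703; -198522/304703 131360/304703]
step 2: x' = [-33011171/85320997, -73659704/85320997], P' = [171345642/85320997 -54904798/85320997; -54904798/85320997 36389592/85320997]

step 0: x̄ = F·x = [3, 15]
step 0: P̄ = F·P·Fᵀ + Q = [6 8; 8 53]
step 0: y = z − H·x̄ = [49]
step 0: S = H·P̄·Hᵀ + R = [533]
step 0: K = P̄·Hᵀ·S⁻¹ = [-30/533; -167/533]
step 0: x' = x̄ + K·y = [129/533, -188/533]
step 0: P' = (I − K·H)·P̄ = [2298/533 -746/533; -746/533 360/533]
step 1: x̄ = F·x = [-188/533, -763/533]
step 1: P̄ = F·P·Fᵀ + Q = [1426/533 2958/533; 2958/533 31607/533]
step 1: y = z − H·x̄ = [-1944/533]
step 1: S = H·P̄·Hᵀ + R = [304703/533]
step 1: K = P̄·Hᵀ·S⁻¹ = [-10300/304703; -97779/304703]
step 1: x' = x̄ + K·y = [-69908/304703, -79561/304703]
step 1: P' = (I − K·H)·P̄ = [616166/304703 -198522/304703; -198522/304703 131360/304703]
step 2: x̄ = F·x = [-79561/304703, 50602/304703]
step 2: P̄ = F·P·Fᵀ + Q = [740766/304703 858286/304703; 858286/304703 8757901/304703]
step 2: y = z − H·x̄ = [986354/304703]
step 2: S = H·P̄·Hᵀ + R = [85320997/304703]
step 2: K = P̄·Hᵀ·S⁻¹ = [-3315624/85320997; -27131989/85320997]
step 2: x' = x̄ + K·y = [-33011171/85320997, -73659704/85320997]
step 2: P' = (I − K·H)·P̄ = [171345642/85320997 -54904798/85320997; -54904798/85320997 36389592/85320997]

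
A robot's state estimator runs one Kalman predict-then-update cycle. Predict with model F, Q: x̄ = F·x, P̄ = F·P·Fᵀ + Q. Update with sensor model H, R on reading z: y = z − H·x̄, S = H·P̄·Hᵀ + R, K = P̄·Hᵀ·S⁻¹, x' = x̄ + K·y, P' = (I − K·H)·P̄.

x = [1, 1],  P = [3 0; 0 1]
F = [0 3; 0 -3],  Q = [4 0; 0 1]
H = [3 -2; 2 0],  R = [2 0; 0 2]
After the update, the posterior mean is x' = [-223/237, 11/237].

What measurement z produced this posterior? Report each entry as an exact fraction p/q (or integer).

x̄ = F·x = [3, -3]
P̄ = F·P·Fᵀ + Q = [13 -9; -9 10]
S = H·P̄·Hᵀ + R = [267 114; 114 54]
K = P̄·Hᵀ·S⁻¹ = [19/237 74/237; -27/79 92/237]
x' − x̄ = [-934/237, 722/237] = K·y
y = (KᵀK)⁻¹·Kᵀ·(x' − x̄) = [-18, -8]
z = y + H·x̄ = [-18, -8] + [15, 6] = [-3, -2]

z = [-3, -2]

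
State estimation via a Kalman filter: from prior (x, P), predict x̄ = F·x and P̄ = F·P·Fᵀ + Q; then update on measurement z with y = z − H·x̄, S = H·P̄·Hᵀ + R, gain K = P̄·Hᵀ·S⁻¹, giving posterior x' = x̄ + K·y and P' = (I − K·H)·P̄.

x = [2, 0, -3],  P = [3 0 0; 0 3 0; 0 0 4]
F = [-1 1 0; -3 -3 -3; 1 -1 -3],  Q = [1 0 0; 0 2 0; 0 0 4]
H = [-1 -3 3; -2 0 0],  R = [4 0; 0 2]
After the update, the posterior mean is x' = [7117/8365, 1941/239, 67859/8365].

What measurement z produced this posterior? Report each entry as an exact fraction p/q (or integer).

x̄ = F·x = [-2, 3, 11]
P̄ = F·P·Fᵀ + Q = [7 0 -6; 0 92 36; -6 36 46]
S = H·P̄·Hᵀ + R = [641 50; 50 30]
K = P̄·Hᵀ·S⁻¹ = [-5/1673 -3862/8365; -72/239 120/239; 48/1673 2946/8365]
x' − x̄ = [23847/8365, 1224/239, -24156/8365] = K·y
y = (KᵀK)⁻¹·Kᵀ·(x' − x̄) = [-27, -6]
z = y + H·x̄ = [-27, -6] + [26, 4] = [-1, -2]

z = [-1, -2]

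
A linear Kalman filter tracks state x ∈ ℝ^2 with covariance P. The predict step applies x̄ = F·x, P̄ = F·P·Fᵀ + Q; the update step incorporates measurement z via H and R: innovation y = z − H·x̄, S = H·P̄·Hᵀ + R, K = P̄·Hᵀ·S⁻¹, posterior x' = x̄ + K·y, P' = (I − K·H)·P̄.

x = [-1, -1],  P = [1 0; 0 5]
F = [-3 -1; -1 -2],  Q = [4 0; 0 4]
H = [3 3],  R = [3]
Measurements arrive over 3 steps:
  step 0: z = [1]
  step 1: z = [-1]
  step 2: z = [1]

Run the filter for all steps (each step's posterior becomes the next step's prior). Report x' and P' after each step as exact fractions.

step 0: x̄ = F·x = [4, 3]
step 0: P̄ = F·P·Fᵀ + Q = [18 13; 13 25]
step 0: y = z − H·x̄ = [-20]
step 0: S = H·P̄·Hᵀ + R = [624]
step 0: K = P̄·Hᵀ·S⁻¹ = [31/208; 19/104]
step 0: x' = x̄ + K·y = [53/52, -17/26]
step 0: P' = (I − K·H)·P̄ = [861/208 -415/104; -415/104 217/52]
step 1: x̄ = F·x = [-125/52, 15/52]
step 1: P̄ = F·P·Fᵀ + Q = [4469/208 -1491/208; -1491/208 1845/208]
step 1: y = z − H·x̄ = [139/26]
step 1: S = H·P̄·Hᵀ + R = [7653/52]
step 1: K = P̄·Hᵀ·S⁻¹ = [1489/5102; 177/5102]
step 1: x' = x̄ + K·y = [-2152/2551, 1209/2551]
step 1: P' = (I − K·H)·P̄ = [22832/2551 -44175/5102; -44175/5102 22176/2551]
step 2: x̄ = F·x = [5247/2551, -266/2551]
step 2: P̄ = F·P·Fᵀ + Q = [105343/2551 -83529/5102; -83529/5102 33390/2551]
step 2: y = z − H·x̄ = [-12392/2551]
step 2: S = H·P̄·Hᵀ + R = [504489/2551]
step 2: K = P̄·Hᵀ·S⁻¹ = [127157/336326; -16749/336326]
step 2: x' = x̄ + K·y = [37039/168163, 23146/168163]
step 2: P' = (I − K·H)·P̄ = [8762239/672652 -8507925/672652; -8507925/672652 8474427/672652]

step 0: x' = [53/52, -17/26], P' = [861/208 -415/104; -415/104 217/52]
step 1: x' = [-2152/2551, 1209/2551], P' = [22832/2551 -44175/5102; -44175/5102 22176/2551]
step 2: x' = [37039/168163, 23146/168163], P' = [8762239/672652 -8507925/672652; -8507925/672652 8474427/672652]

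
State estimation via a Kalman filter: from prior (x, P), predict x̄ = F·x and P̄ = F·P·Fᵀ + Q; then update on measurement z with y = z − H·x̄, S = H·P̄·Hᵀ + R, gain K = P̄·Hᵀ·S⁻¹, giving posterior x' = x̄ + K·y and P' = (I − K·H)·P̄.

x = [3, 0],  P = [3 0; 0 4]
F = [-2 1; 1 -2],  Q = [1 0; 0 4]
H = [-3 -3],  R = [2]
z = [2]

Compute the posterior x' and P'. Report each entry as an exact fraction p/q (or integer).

x' = [-597/110, 519/110]
P' = [1789/110 -1783/110; -1783/110 1801/110]

x̄ = F·x = [-6, 3]
P̄ = F·P·Fᵀ + Q = [17 -14; -14 23]
y = z − H·x̄ = [-7]
S = H·P̄·Hᵀ + R = [110]
K = P̄·Hᵀ·S⁻¹ = [-9/110; -27/110]
x' = x̄ + K·y = [-597/110, 519/110]
P' = (I − K·H)·P̄ = [1789/110 -1783/110; -1783/110 1801/110]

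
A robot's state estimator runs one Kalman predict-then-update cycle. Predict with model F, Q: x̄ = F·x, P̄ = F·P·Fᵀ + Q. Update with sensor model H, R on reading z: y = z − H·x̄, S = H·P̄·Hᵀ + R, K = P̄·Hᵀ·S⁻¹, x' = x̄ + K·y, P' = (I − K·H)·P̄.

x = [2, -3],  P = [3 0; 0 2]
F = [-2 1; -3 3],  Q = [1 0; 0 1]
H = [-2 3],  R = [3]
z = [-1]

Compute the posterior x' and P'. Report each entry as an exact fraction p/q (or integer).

x̄ = F·x = [-7, -15]
P̄ = F·P·Fᵀ + Q = [15 24; 24 46]
y = z − H·x̄ = [30]
S = H·P̄·Hᵀ + R = [189]
K = P̄·Hᵀ·S⁻¹ = [2/9; 10/21]
x' = x̄ + K·y = [-1/3, -5/7]
P' = (I − K·H)·P̄ = [17/3 4; 4 22/7]

x' = [-1/3, -5/7]
P' = [17/3 4; 4 22/7]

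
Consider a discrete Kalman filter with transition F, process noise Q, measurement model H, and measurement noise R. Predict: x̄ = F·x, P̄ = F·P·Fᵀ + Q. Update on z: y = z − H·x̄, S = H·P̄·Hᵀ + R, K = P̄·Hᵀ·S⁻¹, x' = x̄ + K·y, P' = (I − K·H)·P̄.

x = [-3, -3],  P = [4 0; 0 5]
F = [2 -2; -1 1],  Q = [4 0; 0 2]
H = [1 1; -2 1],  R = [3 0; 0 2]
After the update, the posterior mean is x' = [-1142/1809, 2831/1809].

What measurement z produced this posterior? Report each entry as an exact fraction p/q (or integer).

z = [2, 3]

x̄ = F·x = [0, 0]
P̄ = F·P·Fᵀ + Q = [40 -18; -18 11]
S = H·P̄·Hᵀ + R = [18 -51; -51 245]
K = P̄·Hᵀ·S⁻¹ = [392/1809 -214/603; 682/1809 163/603]
x' − x̄ = [-1142/1809, 2831/1809] = K·y
y = (KᵀK)⁻¹·Kᵀ·(x' − x̄) = [2, 3]
z = y + H·x̄ = [2, 3] + [0, 0] = [2, 3]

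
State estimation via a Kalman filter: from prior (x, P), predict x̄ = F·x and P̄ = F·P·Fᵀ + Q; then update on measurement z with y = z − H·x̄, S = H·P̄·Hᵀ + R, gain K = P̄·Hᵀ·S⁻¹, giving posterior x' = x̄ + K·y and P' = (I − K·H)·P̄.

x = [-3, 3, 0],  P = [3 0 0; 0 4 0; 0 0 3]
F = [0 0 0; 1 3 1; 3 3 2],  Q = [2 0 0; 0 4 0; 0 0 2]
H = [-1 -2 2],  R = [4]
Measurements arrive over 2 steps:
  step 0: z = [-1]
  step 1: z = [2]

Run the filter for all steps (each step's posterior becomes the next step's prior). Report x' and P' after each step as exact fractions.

step 0: x̄ = F·x = [0, 6, 0]
step 0: P̄ = F·P·Fᵀ + Q = [2 0 0; 0 46 51; 0 51 77]
step 0: y = z − H·x̄ = [11]
step 0: S = H·P̄·Hᵀ + R = [90]
step 0: K = P̄·Hᵀ·S⁻¹ = [-1/45; 1/9; 26/45]
step 0: x' = x̄ + K·y = [-11/45, 65/9, 286/45]
step 0: P' = (I − K·H)·P̄ = [88/45 2/9 52/45; 2/9 404/9 407/9; 52/45 407/9 2113/45]
step 1: x̄ = F·x = [0, 250/9, 1514/45]
step 1: P̄ = F·P·Fᵀ + Q = [2 0 0; 0 6587/9 8273/9; 0 8273/9 52738/45]
step 1: y = z − H·x̄ = [-146/15]
step 1: S = H·P̄·Hᵀ + R = [1338/5]
step 1: K = P̄·Hᵀ·S⁻¹ = [-5/669; 2810/2007; 17/9]
step 1: x' = x̄ + K·y = [146/2007, 85198/6021, 412/27]
step 1: P' = (I − K·H)·P̄ = [1328/669 5620/2007 34/9; 5620/2007 1248263/6021 5711/27; 34/9 5711/27 5864/27]

step 0: x' = [-11/45, 65/9, 286/45], P' = [88/45 2/9 52/45; 2/9 404/9 407/9; 52/45 407/9 2113/45]
step 1: x' = [146/2007, 85198/6021, 412/27], P' = [1328/669 5620/2007 34/9; 5620/2007 1248263/6021 5711/27; 34/9 5711/27 5864/27]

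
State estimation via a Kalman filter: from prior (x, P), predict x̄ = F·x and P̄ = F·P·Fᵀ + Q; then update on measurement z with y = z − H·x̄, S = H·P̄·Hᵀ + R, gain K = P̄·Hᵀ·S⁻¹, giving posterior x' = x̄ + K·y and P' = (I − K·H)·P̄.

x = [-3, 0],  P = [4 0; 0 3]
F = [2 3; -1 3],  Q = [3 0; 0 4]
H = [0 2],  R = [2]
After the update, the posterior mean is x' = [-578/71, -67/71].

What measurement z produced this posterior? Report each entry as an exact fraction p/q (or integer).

x̄ = F·x = [-6, 3]
P̄ = F·P·Fᵀ + Q = [46 19; 19 35]
S = H·P̄·Hᵀ + R = [142]
K = P̄·Hᵀ·S⁻¹ = [19/71; 35/71]
x' − x̄ = [-152/71, -280/71] = K·y
y = (KᵀK)⁻¹·Kᵀ·(x' − x̄) = [-8]
z = y + H·x̄ = [-8] + [6] = [-2]

z = [-2]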